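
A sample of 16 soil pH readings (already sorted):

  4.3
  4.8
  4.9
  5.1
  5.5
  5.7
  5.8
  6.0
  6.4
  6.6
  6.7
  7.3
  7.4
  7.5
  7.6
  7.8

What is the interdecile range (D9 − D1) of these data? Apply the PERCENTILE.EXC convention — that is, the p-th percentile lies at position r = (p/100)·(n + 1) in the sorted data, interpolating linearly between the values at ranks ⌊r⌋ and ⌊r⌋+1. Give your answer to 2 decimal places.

3.01

n = 16.
P10: r = 1.7; ranks 1–2 are 4.3, 4.8; interpolating gives 4.65.
P90: r = 15.3; ranks 15–16 are 7.6, 7.8; interpolating gives 7.66.
Difference: 7.66 − 4.65 = 3.01.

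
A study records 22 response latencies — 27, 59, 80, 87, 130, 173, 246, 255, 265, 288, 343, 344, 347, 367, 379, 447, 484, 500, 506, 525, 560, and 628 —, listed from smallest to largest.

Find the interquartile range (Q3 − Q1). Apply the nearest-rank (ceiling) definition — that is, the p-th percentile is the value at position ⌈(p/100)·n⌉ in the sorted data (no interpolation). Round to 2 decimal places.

311.00

n = 22.
P25: rank ⌈25/100·22⌉ = 6 → 173.
P75: rank ⌈75/100·22⌉ = 17 → 484.
Difference: 484 − 173 = 311.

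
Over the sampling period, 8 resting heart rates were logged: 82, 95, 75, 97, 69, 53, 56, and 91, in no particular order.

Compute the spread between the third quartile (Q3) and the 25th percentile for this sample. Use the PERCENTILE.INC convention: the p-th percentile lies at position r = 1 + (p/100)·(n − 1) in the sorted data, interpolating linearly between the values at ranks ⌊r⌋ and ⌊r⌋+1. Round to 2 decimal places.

26.25

Sorted: 53, 56, 69, 75, 82, 91, 95, 97.
n = 8.
P25: r = 2.75; ranks 2–3 are 56, 69; interpolating gives 65.75.
P75: r = 6.25; ranks 6–7 are 91, 95; interpolating gives 92.
Difference: 92 − 65.75 = 26.25.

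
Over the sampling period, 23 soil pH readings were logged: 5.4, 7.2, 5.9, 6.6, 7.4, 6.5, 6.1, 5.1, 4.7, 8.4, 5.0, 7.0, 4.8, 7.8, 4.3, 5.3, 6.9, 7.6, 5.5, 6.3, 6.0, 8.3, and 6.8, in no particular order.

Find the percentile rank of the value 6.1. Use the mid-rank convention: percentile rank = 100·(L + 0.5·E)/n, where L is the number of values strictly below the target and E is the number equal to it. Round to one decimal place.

45.7

Sorted: 4.3, 4.7, 4.8, 5.0, 5.1, 5.3, 5.4, 5.5, 5.9, 6.0, 6.1, 6.3, 6.5, 6.6, 6.8, 6.9, 7.0, 7.2, 7.4, 7.6, 7.8, 8.3, 8.4.
Count below 6.1: L = 10; count equal: E = 1; n = 23.
Percentile rank = 100·(10 + 0.5·1)/23 = 100·10.5/23 = 45.65.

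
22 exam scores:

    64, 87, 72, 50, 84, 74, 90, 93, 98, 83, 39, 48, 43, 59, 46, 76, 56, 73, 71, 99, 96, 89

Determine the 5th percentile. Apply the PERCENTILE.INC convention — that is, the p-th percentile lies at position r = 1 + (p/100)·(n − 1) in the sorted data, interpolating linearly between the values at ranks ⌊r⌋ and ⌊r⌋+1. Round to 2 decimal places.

Sorted: 39, 43, 46, 48, 50, 56, 59, 64, 71, 72, 73, 74, 76, 83, 84, 87, 89, 90, 93, 96, 98, 99.
n = 22.
r = 1 + (5/100)·(22 − 1) = 1 + 1.05 = 2.05.
Rank 2 is 43 and rank 3 is 46.
Interpolate: 43 + 0.05·(46 − 43) = 43 + 0.05·3 = 43.15.

43.15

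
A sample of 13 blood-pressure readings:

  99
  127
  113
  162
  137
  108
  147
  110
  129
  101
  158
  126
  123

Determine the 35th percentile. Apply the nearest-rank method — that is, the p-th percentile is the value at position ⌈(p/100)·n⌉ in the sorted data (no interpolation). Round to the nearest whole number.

Sorted: 99, 101, 108, 110, 113, 123, 126, 127, 129, 137, 147, 158, 162.
n = 13.
Position = ⌈35/100 · 13⌉ = ⌈4.55⌉ = 5.
The value at rank 5 is 113.

113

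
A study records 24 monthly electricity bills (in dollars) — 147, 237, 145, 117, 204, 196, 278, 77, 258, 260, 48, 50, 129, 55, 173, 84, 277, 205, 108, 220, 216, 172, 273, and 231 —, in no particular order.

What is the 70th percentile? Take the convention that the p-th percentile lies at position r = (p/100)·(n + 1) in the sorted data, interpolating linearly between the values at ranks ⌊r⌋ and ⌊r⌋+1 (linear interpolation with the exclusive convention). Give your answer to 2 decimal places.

225.50

Sorted: 48, 50, 55, 77, 84, 108, 117, 129, 145, 147, 172, 173, 196, 204, 205, 216, 220, 231, 237, 258, 260, 273, 277, 278.
n = 24.
r = (70/100)·(24 + 1) = 17.5.
Rank 17 is 220 and rank 18 is 231.
Interpolate: 220 + 0.5·(231 − 220) = 220 + 0.5·11 = 225.5.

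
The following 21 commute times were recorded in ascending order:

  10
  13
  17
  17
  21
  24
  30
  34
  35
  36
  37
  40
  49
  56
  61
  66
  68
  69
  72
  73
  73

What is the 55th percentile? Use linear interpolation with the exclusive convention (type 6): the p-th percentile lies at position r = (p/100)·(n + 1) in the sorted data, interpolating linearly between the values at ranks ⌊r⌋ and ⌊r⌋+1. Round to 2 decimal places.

40.90

n = 21.
r = (55/100)·(21 + 1) = 12.1.
Rank 12 is 40 and rank 13 is 49.
Interpolate: 40 + 0.1·(49 − 40) = 40 + 0.1·9 = 40.9.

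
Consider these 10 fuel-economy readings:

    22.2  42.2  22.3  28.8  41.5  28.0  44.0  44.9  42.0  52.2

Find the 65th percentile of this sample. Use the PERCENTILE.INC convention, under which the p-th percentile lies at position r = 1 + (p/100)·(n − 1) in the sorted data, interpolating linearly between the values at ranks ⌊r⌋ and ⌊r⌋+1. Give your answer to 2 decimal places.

Sorted: 22.2, 22.3, 28.0, 28.8, 41.5, 42.0, 42.2, 44.0, 44.9, 52.2.
n = 10.
r = 1 + (65/100)·(10 − 1) = 1 + 5.85 = 6.85.
Rank 6 is 42.0 and rank 7 is 42.2.
Interpolate: 42.0 + 0.85·(42.2 − 42.0) = 42.0 + 0.85·0.2 = 42.17.

42.17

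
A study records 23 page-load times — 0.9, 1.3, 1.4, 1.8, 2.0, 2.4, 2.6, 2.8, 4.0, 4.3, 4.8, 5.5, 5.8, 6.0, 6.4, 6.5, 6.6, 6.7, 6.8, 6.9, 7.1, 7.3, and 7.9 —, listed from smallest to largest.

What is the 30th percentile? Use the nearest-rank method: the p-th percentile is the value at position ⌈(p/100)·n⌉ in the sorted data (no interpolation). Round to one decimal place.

2.6

n = 23.
Position = ⌈30/100 · 23⌉ = ⌈6.9⌉ = 7.
The value at rank 7 is 2.6.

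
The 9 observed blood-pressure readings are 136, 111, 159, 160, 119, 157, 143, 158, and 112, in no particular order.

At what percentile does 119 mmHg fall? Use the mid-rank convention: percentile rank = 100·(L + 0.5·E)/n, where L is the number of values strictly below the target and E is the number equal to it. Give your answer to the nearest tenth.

27.8

Sorted: 111, 112, 119, 136, 143, 157, 158, 159, 160.
Count below 119: L = 2; count equal: E = 1; n = 9.
Percentile rank = 100·(2 + 0.5·1)/9 = 100·2.5/9 = 27.78.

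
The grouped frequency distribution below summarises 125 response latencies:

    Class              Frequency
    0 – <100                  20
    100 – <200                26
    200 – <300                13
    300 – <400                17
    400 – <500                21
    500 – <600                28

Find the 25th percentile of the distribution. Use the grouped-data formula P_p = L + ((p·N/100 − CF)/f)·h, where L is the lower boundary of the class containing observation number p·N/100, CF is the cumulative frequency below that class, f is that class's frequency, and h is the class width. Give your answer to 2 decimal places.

143.27

N = 125; target position k = 25/100 · 125 = 31.25.
Cumulative frequencies: 20, 46, 59, 76, 97, 125.
Observation 31.25 falls in the class 100 – <200.
L = 100, CF = 20, f = 26, h = 100.
P25 = 100 + ((31.25 − 20)/26)·100 = 100 + 43.2692 = 143.269.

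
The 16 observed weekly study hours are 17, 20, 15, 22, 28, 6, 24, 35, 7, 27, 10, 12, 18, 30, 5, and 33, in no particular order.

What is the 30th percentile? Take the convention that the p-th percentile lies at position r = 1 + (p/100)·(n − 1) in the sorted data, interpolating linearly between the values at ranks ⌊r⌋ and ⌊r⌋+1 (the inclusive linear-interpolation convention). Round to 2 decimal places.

Sorted: 5, 6, 7, 10, 12, 15, 17, 18, 20, 22, 24, 27, 28, 30, 33, 35.
n = 16.
r = 1 + (30/100)·(16 − 1) = 1 + 4.5 = 5.5.
Rank 5 is 12 and rank 6 is 15.
Interpolate: 12 + 0.5·(15 − 12) = 12 + 0.5·3 = 13.5.

13.50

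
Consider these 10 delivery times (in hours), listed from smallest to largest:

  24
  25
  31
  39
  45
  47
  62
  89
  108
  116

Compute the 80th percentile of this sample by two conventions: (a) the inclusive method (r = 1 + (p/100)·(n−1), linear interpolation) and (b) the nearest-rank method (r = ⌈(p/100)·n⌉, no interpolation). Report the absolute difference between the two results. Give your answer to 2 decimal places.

n = 10.
(a) r = 8.2; between ranks 8 (89) and 9 (108): 92.8.
(b) the nearest-rank method: rank 8 → 89.
|92.8 − 89| = 3.8.

3.80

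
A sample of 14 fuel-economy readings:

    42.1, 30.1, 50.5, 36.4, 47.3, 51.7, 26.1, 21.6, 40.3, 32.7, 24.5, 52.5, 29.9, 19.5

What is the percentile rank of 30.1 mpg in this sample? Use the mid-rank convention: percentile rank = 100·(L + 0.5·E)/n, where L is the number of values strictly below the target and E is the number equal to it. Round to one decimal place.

Sorted: 19.5, 21.6, 24.5, 26.1, 29.9, 30.1, 32.7, 36.4, 40.3, 42.1, 47.3, 50.5, 51.7, 52.5.
Count below 30.1: L = 5; count equal: E = 1; n = 14.
Percentile rank = 100·(5 + 0.5·1)/14 = 100·5.5/14 = 39.29.

39.3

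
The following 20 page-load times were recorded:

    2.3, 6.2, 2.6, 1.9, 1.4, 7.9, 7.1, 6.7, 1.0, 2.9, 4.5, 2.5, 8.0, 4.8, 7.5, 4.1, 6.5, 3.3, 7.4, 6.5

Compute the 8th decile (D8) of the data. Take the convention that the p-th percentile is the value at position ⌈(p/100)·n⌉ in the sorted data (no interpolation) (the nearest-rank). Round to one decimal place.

7.1

Sorted: 1.0, 1.4, 1.9, 2.3, 2.5, 2.6, 2.9, 3.3, 4.1, 4.5, 4.8, 6.2, 6.5, 6.5, 6.7, 7.1, 7.4, 7.5, 7.9, 8.0.
n = 20.
Position = ⌈80/100 · 20⌉ = ⌈16⌉ = 16.
The value at rank 16 is 7.1.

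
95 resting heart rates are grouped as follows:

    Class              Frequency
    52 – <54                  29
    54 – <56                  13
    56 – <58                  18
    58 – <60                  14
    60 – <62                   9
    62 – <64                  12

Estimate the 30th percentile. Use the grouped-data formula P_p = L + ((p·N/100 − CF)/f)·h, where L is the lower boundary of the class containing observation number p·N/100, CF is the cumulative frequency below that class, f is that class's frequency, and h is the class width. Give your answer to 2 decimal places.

53.97

N = 95; target position k = 30/100 · 95 = 28.5.
Cumulative frequencies: 29, 42, 60, 74, 83, 95.
Observation 28.5 falls in the class 52 – <54.
L = 52, CF = 0, f = 29, h = 2.
P30 = 52 + ((28.5 − 0)/29)·2 = 52 + 1.96552 = 53.9655.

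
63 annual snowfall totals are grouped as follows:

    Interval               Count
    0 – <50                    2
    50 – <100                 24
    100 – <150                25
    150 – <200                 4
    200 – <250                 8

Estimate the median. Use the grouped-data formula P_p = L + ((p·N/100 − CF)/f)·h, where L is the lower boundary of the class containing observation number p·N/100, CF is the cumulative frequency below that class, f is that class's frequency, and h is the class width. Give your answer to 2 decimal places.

N = 63; target position k = 50/100 · 63 = 31.5.
Cumulative frequencies: 2, 26, 51, 55, 63.
Observation 31.5 falls in the class 100 – <150.
L = 100, CF = 26, f = 25, h = 50.
P50 = 100 + ((31.5 − 26)/25)·50 = 100 + 11 = 111.

111.00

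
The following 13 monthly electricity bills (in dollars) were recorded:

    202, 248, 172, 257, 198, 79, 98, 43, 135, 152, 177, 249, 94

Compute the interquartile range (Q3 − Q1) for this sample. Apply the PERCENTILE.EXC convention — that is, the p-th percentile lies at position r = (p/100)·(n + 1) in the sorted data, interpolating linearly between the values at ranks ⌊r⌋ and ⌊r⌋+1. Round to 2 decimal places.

129.00

Sorted: 43, 79, 94, 98, 135, 152, 172, 177, 198, 202, 248, 249, 257.
n = 13.
P25: r = 3.5; ranks 3–4 are 94, 98; interpolating gives 96.
P75: r = 10.5; ranks 10–11 are 202, 248; interpolating gives 225.
Difference: 225 − 96 = 129.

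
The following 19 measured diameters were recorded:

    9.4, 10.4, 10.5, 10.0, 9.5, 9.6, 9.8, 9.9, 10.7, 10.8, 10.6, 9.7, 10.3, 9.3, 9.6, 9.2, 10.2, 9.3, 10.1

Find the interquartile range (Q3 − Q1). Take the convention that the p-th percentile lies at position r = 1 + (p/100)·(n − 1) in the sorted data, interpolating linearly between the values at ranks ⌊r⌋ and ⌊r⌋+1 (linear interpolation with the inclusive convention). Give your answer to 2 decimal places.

Sorted: 9.2, 9.3, 9.3, 9.4, 9.5, 9.6, 9.6, 9.7, 9.8, 9.9, 10.0, 10.1, 10.2, 10.3, 10.4, 10.5, 10.6, 10.7, 10.8.
n = 19.
P25: r = 5.5; ranks 5–6 are 9.5, 9.6; interpolating gives 9.55.
P75: r = 14.5; ranks 14–15 are 10.3, 10.4; interpolating gives 10.35.
Difference: 10.35 − 9.55 = 0.8.

0.80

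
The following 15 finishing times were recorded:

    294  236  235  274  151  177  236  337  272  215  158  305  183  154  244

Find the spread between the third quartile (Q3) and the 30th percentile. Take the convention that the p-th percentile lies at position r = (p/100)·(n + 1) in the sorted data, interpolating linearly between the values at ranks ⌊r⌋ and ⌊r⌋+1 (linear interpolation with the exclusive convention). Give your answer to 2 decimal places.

92.20

Sorted: 151, 154, 158, 177, 183, 215, 235, 236, 236, 244, 272, 274, 294, 305, 337.
n = 15.
P30: r = 4.8; ranks 4–5 are 177, 183; interpolating gives 181.8.
P75: r = 12 (integer) → 274.
Difference: 274 − 181.8 = 92.2.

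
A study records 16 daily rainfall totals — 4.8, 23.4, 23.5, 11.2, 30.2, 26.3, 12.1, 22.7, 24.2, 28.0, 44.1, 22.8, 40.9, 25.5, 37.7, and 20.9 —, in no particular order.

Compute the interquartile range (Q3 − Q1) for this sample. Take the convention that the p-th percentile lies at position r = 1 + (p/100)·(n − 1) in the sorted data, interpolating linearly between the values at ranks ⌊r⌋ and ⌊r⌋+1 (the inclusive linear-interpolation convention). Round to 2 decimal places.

Sorted: 4.8, 11.2, 12.1, 20.9, 22.7, 22.8, 23.4, 23.5, 24.2, 25.5, 26.3, 28.0, 30.2, 37.7, 40.9, 44.1.
n = 16.
P25: r = 4.75; ranks 4–5 are 20.9, 22.7; interpolating gives 22.25.
P75: r = 12.25; ranks 12–13 are 28.0, 30.2; interpolating gives 28.55.
Difference: 28.55 − 22.25 = 6.3.

6.30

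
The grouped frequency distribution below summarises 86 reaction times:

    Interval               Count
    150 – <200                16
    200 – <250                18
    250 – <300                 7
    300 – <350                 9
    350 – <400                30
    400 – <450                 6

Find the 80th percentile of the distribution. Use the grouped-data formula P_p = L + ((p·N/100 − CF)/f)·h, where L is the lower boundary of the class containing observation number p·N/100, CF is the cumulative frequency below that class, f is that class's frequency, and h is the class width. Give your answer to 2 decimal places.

381.33

N = 86; target position k = 80/100 · 86 = 68.8.
Cumulative frequencies: 16, 34, 41, 50, 80, 86.
Observation 68.8 falls in the class 350 – <400.
L = 350, CF = 50, f = 30, h = 50.
P80 = 350 + ((68.8 − 50)/30)·50 = 350 + 31.3333 = 381.333.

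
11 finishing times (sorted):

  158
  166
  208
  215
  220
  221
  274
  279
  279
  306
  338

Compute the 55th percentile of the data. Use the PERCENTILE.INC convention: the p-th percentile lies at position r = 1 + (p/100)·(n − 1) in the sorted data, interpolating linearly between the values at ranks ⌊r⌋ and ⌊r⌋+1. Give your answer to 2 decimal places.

247.50

n = 11.
r = 1 + (55/100)·(11 − 1) = 1 + 5.5 = 6.5.
Rank 6 is 221 and rank 7 is 274.
Interpolate: 221 + 0.5·(274 − 221) = 221 + 0.5·53 = 247.5.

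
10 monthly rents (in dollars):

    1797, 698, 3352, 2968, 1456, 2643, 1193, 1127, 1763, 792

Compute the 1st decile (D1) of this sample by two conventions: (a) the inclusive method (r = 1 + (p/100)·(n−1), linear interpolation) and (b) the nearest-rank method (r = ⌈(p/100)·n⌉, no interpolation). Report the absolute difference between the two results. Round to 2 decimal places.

84.60

Sorted: 698, 792, 1127, 1193, 1456, 1763, 1797, 2643, 2968, 3352.
n = 10.
(a) r = 1.9; between ranks 1 (698) and 2 (792): 782.6.
(b) the nearest-rank method: rank 1 → 698.
|782.6 − 698| = 84.6.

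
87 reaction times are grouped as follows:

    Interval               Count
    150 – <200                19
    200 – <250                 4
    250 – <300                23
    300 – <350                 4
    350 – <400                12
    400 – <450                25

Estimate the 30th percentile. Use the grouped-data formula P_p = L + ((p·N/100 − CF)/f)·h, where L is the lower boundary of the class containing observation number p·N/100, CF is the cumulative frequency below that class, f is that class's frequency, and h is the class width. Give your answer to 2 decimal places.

256.74

N = 87; target position k = 30/100 · 87 = 26.1.
Cumulative frequencies: 19, 23, 46, 50, 62, 87.
Observation 26.1 falls in the class 250 – <300.
L = 250, CF = 23, f = 23, h = 50.
P30 = 250 + ((26.1 − 23)/23)·50 = 250 + 6.73913 = 256.739.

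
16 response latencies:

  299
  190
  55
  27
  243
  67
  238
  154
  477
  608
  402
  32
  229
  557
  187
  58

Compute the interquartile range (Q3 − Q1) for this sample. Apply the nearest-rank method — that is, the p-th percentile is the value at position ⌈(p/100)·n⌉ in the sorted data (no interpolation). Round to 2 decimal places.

Sorted: 27, 32, 55, 58, 67, 154, 187, 190, 229, 238, 243, 299, 402, 477, 557, 608.
n = 16.
P25: rank ⌈25/100·16⌉ = 4 → 58.
P75: rank ⌈75/100·16⌉ = 12 → 299.
Difference: 299 − 58 = 241.

241.00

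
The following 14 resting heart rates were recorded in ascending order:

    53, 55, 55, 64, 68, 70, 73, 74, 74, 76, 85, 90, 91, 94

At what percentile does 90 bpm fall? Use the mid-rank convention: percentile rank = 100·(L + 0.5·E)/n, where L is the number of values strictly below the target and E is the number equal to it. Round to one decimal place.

82.1

Count below 90: L = 11; count equal: E = 1; n = 14.
Percentile rank = 100·(11 + 0.5·1)/14 = 100·11.5/14 = 82.14.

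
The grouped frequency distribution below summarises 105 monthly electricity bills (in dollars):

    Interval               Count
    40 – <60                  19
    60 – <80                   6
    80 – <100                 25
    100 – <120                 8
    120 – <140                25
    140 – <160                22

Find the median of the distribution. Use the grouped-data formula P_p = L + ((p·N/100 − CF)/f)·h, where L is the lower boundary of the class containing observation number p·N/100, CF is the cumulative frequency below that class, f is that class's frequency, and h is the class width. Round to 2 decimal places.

106.25

N = 105; target position k = 50/100 · 105 = 52.5.
Cumulative frequencies: 19, 25, 50, 58, 83, 105.
Observation 52.5 falls in the class 100 – <120.
L = 100, CF = 50, f = 8, h = 20.
P50 = 100 + ((52.5 − 50)/8)·20 = 100 + 6.25 = 106.25.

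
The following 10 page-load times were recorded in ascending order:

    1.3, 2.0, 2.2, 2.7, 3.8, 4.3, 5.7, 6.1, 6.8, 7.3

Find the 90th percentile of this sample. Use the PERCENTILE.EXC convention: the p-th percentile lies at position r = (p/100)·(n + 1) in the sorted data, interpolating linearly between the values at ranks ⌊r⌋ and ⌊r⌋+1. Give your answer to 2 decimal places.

7.25

n = 10.
r = (90/100)·(10 + 1) = 9.9.
Rank 9 is 6.8 and rank 10 is 7.3.
Interpolate: 6.8 + 0.9·(7.3 − 6.8) = 6.8 + 0.9·0.5 = 7.25.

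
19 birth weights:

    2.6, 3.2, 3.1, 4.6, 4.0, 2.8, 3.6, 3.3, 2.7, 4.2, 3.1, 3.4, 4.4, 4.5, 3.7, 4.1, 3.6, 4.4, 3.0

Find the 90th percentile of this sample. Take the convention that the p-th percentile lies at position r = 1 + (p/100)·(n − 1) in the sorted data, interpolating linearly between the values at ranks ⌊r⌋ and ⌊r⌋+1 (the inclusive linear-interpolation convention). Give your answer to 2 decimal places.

4.42

Sorted: 2.6, 2.7, 2.8, 3.0, 3.1, 3.1, 3.2, 3.3, 3.4, 3.6, 3.6, 3.7, 4.0, 4.1, 4.2, 4.4, 4.4, 4.5, 4.6.
n = 19.
r = 1 + (90/100)·(19 − 1) = 1 + 16.2 = 17.2.
Rank 17 is 4.4 and rank 18 is 4.5.
Interpolate: 4.4 + 0.2·(4.5 − 4.4) = 4.4 + 0.2·0.1 = 4.42.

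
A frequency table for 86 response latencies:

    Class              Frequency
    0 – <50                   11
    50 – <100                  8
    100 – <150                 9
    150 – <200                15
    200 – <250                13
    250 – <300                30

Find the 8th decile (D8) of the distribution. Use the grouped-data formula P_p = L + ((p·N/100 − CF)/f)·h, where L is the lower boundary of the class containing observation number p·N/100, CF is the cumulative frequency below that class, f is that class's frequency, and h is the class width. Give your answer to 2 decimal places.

N = 86; target position k = 80/100 · 86 = 68.8.
Cumulative frequencies: 11, 19, 28, 43, 56, 86.
Observation 68.8 falls in the class 250 – <300.
L = 250, CF = 56, f = 30, h = 50.
P80 = 250 + ((68.8 − 56)/30)·50 = 250 + 21.3333 = 271.333.

271.33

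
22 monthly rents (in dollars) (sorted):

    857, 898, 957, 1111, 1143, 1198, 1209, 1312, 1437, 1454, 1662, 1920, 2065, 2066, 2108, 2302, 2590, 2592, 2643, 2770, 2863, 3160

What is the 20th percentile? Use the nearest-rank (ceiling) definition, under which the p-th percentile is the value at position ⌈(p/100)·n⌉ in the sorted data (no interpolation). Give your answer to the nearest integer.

n = 22.
Position = ⌈20/100 · 22⌉ = ⌈4.4⌉ = 5.
The value at rank 5 is 1143.

1143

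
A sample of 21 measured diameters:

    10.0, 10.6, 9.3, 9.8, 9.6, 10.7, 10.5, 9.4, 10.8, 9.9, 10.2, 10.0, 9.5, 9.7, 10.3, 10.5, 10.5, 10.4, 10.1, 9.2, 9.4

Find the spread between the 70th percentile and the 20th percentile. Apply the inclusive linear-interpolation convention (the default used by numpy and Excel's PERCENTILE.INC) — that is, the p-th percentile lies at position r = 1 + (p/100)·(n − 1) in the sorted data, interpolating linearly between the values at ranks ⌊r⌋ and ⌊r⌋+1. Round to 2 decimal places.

0.90

Sorted: 9.2, 9.3, 9.4, 9.4, 9.5, 9.6, 9.7, 9.8, 9.9, 10.0, 10.0, 10.1, 10.2, 10.3, 10.4, 10.5, 10.5, 10.5, 10.6, 10.7, 10.8.
n = 21.
P20: r = 5 (integer) → 9.5.
P70: r = 15 (integer) → 10.4.
Difference: 10.4 − 9.5 = 0.9.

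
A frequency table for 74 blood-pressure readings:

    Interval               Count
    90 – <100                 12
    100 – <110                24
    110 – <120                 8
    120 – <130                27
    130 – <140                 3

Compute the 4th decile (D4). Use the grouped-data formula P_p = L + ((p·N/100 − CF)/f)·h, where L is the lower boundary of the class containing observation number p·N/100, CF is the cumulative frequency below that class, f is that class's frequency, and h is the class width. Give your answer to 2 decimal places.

N = 74; target position k = 40/100 · 74 = 29.6.
Cumulative frequencies: 12, 36, 44, 71, 74.
Observation 29.6 falls in the class 100 – <110.
L = 100, CF = 12, f = 24, h = 10.
P40 = 100 + ((29.6 − 12)/24)·10 = 100 + 7.33333 = 107.333.

107.33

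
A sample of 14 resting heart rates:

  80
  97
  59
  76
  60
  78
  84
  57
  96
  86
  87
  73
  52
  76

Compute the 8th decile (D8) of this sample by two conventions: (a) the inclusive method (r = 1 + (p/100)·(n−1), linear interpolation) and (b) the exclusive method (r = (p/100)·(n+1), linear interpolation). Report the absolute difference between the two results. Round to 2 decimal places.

0.60

Sorted: 52, 57, 59, 60, 73, 76, 76, 78, 80, 84, 86, 87, 96, 97.
n = 14.
(a) r = 11.4; between ranks 11 (86) and 12 (87): 86.4.
(b) r = 12 → value at rank 12 = 87.
|86.4 − 87| = 0.6.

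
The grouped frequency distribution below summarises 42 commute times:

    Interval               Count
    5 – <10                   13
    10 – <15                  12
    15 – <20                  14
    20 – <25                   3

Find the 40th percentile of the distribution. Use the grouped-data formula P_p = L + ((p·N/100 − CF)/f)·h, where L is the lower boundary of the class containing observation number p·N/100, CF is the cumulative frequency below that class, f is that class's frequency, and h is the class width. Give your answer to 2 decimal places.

N = 42; target position k = 40/100 · 42 = 16.8.
Cumulative frequencies: 13, 25, 39, 42.
Observation 16.8 falls in the class 10 – <15.
L = 10, CF = 13, f = 12, h = 5.
P40 = 10 + ((16.8 − 13)/12)·5 = 10 + 1.58333 = 11.5833.

11.58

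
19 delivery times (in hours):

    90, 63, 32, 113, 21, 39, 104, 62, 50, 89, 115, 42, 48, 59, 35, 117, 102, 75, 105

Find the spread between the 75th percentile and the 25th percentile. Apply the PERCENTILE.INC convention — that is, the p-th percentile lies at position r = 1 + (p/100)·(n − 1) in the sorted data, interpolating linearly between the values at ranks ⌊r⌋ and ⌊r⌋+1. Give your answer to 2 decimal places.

Sorted: 21, 32, 35, 39, 42, 48, 50, 59, 62, 63, 75, 89, 90, 102, 104, 105, 113, 115, 117.
n = 19.
P25: r = 5.5; ranks 5–6 are 42, 48; interpolating gives 45.
P75: r = 14.5; ranks 14–15 are 102, 104; interpolating gives 103.
Difference: 103 − 45 = 58.

58.00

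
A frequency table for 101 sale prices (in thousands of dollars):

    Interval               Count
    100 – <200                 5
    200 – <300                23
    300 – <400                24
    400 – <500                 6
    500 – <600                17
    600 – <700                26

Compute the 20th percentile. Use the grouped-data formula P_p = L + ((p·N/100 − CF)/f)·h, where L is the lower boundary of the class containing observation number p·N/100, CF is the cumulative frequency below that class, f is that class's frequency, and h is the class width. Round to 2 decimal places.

266.09

N = 101; target position k = 20/100 · 101 = 20.2.
Cumulative frequencies: 5, 28, 52, 58, 75, 101.
Observation 20.2 falls in the class 200 – <300.
L = 200, CF = 5, f = 23, h = 100.
P20 = 200 + ((20.2 − 5)/23)·100 = 200 + 66.087 = 266.087.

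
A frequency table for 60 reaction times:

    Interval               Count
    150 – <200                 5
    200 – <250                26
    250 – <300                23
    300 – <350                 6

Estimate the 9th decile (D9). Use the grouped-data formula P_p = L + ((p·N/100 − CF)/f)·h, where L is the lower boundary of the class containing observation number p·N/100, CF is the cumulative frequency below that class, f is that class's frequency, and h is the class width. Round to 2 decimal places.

N = 60; target position k = 90/100 · 60 = 54.
Cumulative frequencies: 5, 31, 54, 60.
Observation 54 falls in the class 250 – <300.
L = 250, CF = 31, f = 23, h = 50.
P90 = 250 + ((54 − 31)/23)·50 = 250 + 50 = 300.

300.00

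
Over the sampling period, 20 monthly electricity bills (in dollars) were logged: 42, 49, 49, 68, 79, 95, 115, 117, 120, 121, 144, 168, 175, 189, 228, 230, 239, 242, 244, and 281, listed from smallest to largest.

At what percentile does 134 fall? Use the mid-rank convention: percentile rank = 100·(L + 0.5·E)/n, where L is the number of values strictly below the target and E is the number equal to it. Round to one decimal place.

Count below 134: L = 10; count equal: E = 0; n = 20.
Percentile rank = 100·(10 + 0.5·0)/20 = 100·10/20 = 50.

50.0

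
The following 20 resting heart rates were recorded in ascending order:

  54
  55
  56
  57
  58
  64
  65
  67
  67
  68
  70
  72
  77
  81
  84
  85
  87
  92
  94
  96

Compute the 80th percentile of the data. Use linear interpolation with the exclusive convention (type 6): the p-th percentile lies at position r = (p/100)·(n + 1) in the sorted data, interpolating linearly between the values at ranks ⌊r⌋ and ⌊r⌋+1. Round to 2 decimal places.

86.60

n = 20.
r = (80/100)·(20 + 1) = 16.8.
Rank 16 is 85 and rank 17 is 87.
Interpolate: 85 + 0.8·(87 − 85) = 85 + 0.8·2 = 86.6.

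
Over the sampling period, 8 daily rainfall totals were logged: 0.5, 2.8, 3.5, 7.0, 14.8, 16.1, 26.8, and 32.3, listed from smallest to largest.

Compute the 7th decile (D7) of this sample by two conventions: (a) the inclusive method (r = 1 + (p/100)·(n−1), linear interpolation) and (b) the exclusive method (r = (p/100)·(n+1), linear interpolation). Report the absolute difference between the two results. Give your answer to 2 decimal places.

n = 8.
(a) r = 5.9; between ranks 5 (14.8) and 6 (16.1): 15.97.
(b) r = 6.3; between ranks 6 (16.1) and 7 (26.8): 19.31.
|15.97 − 19.31| = 3.34.

3.34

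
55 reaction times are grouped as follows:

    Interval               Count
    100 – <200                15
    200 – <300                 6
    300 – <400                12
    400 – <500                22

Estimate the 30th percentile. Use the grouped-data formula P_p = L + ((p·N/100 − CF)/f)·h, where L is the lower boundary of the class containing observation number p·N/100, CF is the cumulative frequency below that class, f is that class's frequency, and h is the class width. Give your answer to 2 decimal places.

N = 55; target position k = 30/100 · 55 = 16.5.
Cumulative frequencies: 15, 21, 33, 55.
Observation 16.5 falls in the class 200 – <300.
L = 200, CF = 15, f = 6, h = 100.
P30 = 200 + ((16.5 − 15)/6)·100 = 200 + 25 = 225.

225.00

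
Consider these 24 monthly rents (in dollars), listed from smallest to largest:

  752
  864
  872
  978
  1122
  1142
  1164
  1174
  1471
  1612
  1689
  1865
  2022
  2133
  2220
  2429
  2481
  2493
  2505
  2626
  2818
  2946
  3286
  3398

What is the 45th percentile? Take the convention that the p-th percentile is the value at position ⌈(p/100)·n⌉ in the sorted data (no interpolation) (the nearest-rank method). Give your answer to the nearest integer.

n = 24.
Position = ⌈45/100 · 24⌉ = ⌈10.8⌉ = 11.
The value at rank 11 is 1689.

1689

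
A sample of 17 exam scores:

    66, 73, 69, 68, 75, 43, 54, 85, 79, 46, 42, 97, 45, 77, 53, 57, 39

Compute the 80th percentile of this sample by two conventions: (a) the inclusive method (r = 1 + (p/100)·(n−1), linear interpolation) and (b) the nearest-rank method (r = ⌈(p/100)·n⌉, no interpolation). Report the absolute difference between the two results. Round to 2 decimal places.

0.40

Sorted: 39, 42, 43, 45, 46, 53, 54, 57, 66, 68, 69, 73, 75, 77, 79, 85, 97.
n = 17.
(a) r = 13.8; between ranks 13 (75) and 14 (77): 76.6.
(b) the nearest-rank method: rank 14 → 77.
|76.6 − 77| = 0.4.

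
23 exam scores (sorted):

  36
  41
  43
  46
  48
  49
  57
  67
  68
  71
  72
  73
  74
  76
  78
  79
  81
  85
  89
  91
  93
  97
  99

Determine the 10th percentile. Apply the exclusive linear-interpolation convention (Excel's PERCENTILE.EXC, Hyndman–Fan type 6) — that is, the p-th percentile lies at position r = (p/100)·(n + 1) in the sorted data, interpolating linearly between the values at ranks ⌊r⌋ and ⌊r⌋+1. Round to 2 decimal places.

n = 23.
r = (10/100)·(23 + 1) = 2.4.
Rank 2 is 41 and rank 3 is 43.
Interpolate: 41 + 0.4·(43 − 41) = 41 + 0.4·2 = 41.8.

41.80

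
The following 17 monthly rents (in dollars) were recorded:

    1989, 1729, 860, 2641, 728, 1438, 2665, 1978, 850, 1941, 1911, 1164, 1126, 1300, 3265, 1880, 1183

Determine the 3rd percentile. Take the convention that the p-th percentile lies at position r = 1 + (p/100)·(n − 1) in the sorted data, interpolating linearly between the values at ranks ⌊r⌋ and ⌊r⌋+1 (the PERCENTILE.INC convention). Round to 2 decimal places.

786.56

Sorted: 728, 850, 860, 1126, 1164, 1183, 1300, 1438, 1729, 1880, 1911, 1941, 1978, 1989, 2641, 2665, 3265.
n = 17.
r = 1 + (3/100)·(17 − 1) = 1 + 0.48 = 1.48.
Rank 1 is 728 and rank 2 is 850.
Interpolate: 728 + 0.48·(850 − 728) = 728 + 0.48·122 = 786.56.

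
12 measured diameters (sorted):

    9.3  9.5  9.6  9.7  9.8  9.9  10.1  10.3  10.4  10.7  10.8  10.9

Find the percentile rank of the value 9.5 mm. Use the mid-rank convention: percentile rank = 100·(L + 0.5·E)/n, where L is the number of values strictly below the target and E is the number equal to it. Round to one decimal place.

12.5

Count below 9.5: L = 1; count equal: E = 1; n = 12.
Percentile rank = 100·(1 + 0.5·1)/12 = 100·1.5/12 = 12.5.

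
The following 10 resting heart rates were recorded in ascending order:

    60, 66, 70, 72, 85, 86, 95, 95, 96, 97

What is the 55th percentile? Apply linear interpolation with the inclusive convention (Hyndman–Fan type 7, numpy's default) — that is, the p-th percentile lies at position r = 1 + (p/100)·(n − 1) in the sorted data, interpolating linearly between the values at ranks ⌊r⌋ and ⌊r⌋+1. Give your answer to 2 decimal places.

85.95

n = 10.
r = 1 + (55/100)·(10 − 1) = 1 + 4.95 = 5.95.
Rank 5 is 85 and rank 6 is 86.
Interpolate: 85 + 0.95·(86 − 85) = 85 + 0.95·1 = 85.95.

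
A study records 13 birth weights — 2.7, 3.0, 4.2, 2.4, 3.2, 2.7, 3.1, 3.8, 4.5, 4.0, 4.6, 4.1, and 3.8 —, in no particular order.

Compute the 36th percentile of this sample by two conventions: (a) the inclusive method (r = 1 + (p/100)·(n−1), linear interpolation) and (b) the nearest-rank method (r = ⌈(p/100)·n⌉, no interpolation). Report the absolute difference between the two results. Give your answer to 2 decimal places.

Sorted: 2.4, 2.7, 2.7, 3.0, 3.1, 3.2, 3.8, 3.8, 4.0, 4.1, 4.2, 4.5, 4.6.
n = 13.
(a) r = 5.32; between ranks 5 (3.1) and 6 (3.2): 3.132.
(b) the nearest-rank method: rank 5 → 3.1.
|3.132 − 3.1| = 0.032.

0.03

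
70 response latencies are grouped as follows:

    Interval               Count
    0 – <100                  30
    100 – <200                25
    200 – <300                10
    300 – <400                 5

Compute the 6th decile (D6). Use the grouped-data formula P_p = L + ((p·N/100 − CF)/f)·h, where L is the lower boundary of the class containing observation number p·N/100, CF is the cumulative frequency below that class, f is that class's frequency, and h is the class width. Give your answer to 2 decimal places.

N = 70; target position k = 60/100 · 70 = 42.
Cumulative frequencies: 30, 55, 65, 70.
Observation 42 falls in the class 100 – <200.
L = 100, CF = 30, f = 25, h = 100.
P60 = 100 + ((42 − 30)/25)·100 = 100 + 48 = 148.

148.00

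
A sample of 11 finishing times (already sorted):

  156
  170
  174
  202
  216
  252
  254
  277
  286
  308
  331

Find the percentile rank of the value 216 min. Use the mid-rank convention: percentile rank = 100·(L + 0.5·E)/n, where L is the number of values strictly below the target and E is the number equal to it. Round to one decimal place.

40.9

Count below 216: L = 4; count equal: E = 1; n = 11.
Percentile rank = 100·(4 + 0.5·1)/11 = 100·4.5/11 = 40.91.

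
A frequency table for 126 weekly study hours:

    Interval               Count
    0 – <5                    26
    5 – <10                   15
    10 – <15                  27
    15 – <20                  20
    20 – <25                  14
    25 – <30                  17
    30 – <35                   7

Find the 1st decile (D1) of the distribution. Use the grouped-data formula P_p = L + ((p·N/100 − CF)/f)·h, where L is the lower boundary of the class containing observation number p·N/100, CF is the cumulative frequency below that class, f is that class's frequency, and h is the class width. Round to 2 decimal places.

2.42

N = 126; target position k = 10/100 · 126 = 12.6.
Cumulative frequencies: 26, 41, 68, 88, 102, 119, 126.
Observation 12.6 falls in the class 0 – <5.
L = 0, CF = 0, f = 26, h = 5.
P10 = 0 + ((12.6 − 0)/26)·5 = 0 + 2.42308 = 2.42308.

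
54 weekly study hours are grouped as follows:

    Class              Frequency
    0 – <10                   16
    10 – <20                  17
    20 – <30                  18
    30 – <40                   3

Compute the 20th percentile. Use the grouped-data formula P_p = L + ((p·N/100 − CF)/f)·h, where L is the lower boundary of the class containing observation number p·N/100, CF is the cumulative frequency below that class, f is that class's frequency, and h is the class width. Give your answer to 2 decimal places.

N = 54; target position k = 20/100 · 54 = 10.8.
Cumulative frequencies: 16, 33, 51, 54.
Observation 10.8 falls in the class 0 – <10.
L = 0, CF = 0, f = 16, h = 10.
P20 = 0 + ((10.8 − 0)/16)·10 = 0 + 6.75 = 6.75.

6.75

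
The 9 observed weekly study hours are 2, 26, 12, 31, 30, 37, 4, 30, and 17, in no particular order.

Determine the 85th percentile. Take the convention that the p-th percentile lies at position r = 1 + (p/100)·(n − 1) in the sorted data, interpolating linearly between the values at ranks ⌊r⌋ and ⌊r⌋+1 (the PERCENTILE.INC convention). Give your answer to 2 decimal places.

30.80

Sorted: 2, 4, 12, 17, 26, 30, 30, 31, 37.
n = 9.
r = 1 + (85/100)·(9 − 1) = 1 + 6.8 = 7.8.
Rank 7 is 30 and rank 8 is 31.
Interpolate: 30 + 0.8·(31 − 30) = 30 + 0.8·1 = 30.8.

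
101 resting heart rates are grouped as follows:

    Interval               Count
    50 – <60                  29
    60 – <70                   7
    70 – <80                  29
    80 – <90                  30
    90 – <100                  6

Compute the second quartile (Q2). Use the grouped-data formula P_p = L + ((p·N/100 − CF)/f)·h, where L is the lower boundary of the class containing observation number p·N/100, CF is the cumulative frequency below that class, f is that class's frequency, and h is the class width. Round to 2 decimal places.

N = 101; target position k = 50/100 · 101 = 50.5.
Cumulative frequencies: 29, 36, 65, 95, 101.
Observation 50.5 falls in the class 70 – <80.
L = 70, CF = 36, f = 29, h = 10.
P50 = 70 + ((50.5 − 36)/29)·10 = 70 + 5 = 75.

75.00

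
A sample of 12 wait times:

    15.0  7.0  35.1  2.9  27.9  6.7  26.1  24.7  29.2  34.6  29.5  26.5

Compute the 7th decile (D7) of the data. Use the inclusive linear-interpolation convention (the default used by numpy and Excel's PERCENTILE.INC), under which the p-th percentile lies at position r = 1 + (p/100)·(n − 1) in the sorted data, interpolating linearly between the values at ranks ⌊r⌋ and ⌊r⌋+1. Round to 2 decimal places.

Sorted: 2.9, 6.7, 7.0, 15.0, 24.7, 26.1, 26.5, 27.9, 29.2, 29.5, 34.6, 35.1.
n = 12.
r = 1 + (70/100)·(12 − 1) = 1 + 7.7 = 8.7.
Rank 8 is 27.9 and rank 9 is 29.2.
Interpolate: 27.9 + 0.7·(29.2 − 27.9) = 27.9 + 0.7·1.3 = 28.81.

28.81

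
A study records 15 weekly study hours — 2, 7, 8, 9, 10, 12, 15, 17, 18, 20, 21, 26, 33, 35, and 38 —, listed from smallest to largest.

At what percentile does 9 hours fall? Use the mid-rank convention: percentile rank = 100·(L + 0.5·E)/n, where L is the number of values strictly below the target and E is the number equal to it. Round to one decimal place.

23.3

Count below 9: L = 3; count equal: E = 1; n = 15.
Percentile rank = 100·(3 + 0.5·1)/15 = 100·3.5/15 = 23.33.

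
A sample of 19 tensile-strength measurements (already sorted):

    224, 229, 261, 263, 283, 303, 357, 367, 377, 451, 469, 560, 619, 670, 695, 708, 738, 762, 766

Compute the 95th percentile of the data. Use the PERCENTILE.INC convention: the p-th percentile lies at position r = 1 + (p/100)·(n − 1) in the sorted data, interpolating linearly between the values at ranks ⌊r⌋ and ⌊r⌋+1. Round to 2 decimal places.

n = 19.
r = 1 + (95/100)·(19 − 1) = 1 + 17.1 = 18.1.
Rank 18 is 762 and rank 19 is 766.
Interpolate: 762 + 0.1·(766 − 762) = 762 + 0.1·4 = 762.4.

762.40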